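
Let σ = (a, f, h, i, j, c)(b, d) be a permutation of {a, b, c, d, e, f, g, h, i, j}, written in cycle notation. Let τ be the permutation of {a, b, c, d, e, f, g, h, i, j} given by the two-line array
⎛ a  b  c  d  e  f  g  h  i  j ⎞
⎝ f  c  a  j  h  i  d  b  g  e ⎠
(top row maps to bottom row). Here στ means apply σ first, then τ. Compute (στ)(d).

c

σ(d) = b, then τ(b) = c; composing gives (στ)(d) = c.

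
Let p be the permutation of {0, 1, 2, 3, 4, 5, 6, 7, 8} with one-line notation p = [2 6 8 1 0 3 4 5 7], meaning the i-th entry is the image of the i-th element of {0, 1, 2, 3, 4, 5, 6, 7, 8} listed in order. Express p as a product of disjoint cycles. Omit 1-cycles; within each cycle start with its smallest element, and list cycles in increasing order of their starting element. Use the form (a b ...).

(0 2 8 7 5 3 1 6 4)

Iterating p from 0 gives 0 → 2 → 8 → 7 → 5 → 3 → 1 → 6 → 4 → 0; that is the 9-cycle (0 2 8 7 5 3 1 6 4).
Continuing from each remaining unvisited element yields (0 2 8 7 5 3 1 6 4).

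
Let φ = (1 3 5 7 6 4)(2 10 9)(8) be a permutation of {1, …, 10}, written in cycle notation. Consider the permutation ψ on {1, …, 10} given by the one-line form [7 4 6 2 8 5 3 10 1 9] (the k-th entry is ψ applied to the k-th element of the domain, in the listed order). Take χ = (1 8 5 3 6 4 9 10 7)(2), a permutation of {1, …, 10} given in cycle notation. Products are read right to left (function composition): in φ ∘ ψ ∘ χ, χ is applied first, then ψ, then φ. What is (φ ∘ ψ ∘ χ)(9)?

Apply the permutations in order: χ(9) = 10, then ψ(10) = 9, then φ(9) = 2. So (φ ∘ ψ ∘ χ)(9) = 2.

2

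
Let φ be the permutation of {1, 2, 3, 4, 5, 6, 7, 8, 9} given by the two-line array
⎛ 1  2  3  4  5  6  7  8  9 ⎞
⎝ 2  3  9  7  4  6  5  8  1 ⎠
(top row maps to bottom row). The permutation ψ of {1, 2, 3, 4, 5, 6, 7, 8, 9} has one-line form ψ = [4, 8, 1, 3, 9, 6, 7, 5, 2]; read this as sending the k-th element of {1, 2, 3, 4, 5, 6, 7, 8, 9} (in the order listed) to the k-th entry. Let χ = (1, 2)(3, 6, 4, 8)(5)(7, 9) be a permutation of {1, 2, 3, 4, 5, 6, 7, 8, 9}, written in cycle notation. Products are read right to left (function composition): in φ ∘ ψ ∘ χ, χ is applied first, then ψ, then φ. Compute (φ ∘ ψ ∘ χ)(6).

9

(φ ∘ ψ ∘ χ)(6) = φ(ψ(χ(6))). χ(6) = 4, then ψ(4) = 3, then φ(3) = 9, so the result is 9.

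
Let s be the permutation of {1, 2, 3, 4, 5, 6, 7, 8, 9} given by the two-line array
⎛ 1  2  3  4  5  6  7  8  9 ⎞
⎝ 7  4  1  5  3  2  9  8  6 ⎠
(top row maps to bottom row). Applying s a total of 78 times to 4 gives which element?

6

Tracing 4 → 5 → … returns to 4 after 8 steps, so 4 lies in an 8-cycle (1 7 9 6 2 4 5 3).
Since the cycle has length 8, s^78 acts on it the same as s^6 (78 mod 8 = 6).
Stepping 6 places around the cycle: 4 → 5 → 3 → 1 → 7 → 9 → 6.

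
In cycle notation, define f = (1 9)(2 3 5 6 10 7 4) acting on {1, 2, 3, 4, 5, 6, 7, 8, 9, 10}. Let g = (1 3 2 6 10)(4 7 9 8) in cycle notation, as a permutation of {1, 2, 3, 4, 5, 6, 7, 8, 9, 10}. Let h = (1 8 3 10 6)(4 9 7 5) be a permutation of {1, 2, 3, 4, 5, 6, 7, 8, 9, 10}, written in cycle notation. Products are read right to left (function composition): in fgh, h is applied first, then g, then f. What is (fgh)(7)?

6

Chase 7: h(7) = 5; g(5) = 5; f(5) = 6. Hence (fgh)(7) = 6.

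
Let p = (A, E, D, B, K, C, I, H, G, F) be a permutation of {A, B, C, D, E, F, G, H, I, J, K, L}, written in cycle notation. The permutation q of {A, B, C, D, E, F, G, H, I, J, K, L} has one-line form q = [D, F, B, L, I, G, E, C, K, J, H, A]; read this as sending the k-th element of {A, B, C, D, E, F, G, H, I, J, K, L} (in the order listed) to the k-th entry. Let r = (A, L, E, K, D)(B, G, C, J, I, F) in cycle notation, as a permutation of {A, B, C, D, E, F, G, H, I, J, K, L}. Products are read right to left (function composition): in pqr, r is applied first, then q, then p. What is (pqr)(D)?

Chase D: r(D) = A; q(A) = D; p(D) = B. Hence (pqr)(D) = B.

B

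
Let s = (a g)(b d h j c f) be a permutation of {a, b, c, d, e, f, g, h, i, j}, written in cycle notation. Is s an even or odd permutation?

The cycle lengths are 6, 2, 1, 1.
A cycle is odd iff its length is even; s has 2 even-length cycles, so sgn(s) = (−1)^2 and s is even.

even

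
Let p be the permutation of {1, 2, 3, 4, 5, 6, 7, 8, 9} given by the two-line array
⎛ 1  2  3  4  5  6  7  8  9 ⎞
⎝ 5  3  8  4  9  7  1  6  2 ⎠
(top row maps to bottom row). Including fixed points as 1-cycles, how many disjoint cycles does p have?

The cycle decomposition is (1, 5, 9, 2, 3, 8, 6, 7)(4), which has 2 cycles (counting 1-cycles).

2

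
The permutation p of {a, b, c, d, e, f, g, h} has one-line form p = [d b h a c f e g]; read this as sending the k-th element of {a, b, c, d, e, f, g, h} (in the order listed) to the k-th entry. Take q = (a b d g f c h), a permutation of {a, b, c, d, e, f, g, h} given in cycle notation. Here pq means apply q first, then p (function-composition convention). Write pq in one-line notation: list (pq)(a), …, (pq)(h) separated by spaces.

b a g e c h f d

For each element, apply q then p: a → b → b; b → d → a; c → h → g; d → g → e; e → e → c; f → c → h; g → f → f; h → a → d.
Collecting the images, pq = [b a g e c h f d].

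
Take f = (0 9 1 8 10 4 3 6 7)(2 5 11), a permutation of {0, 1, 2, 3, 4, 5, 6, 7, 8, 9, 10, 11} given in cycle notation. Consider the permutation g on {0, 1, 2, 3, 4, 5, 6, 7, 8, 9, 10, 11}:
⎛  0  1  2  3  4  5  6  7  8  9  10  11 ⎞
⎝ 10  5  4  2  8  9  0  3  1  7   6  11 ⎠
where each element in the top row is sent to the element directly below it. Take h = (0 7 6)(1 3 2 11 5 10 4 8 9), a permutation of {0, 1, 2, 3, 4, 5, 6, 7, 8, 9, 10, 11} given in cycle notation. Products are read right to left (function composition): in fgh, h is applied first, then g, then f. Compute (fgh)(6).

Chase 6: h(6) = 0; g(0) = 10; f(10) = 4. Hence (fgh)(6) = 4.

4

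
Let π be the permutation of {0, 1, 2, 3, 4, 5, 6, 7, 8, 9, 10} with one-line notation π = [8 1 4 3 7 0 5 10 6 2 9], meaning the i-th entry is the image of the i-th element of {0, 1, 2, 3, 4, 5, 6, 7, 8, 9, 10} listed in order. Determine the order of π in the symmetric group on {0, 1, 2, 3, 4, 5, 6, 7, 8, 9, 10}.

20

The disjoint-cycle form of π has cycle lengths 5, 4, 1, 1.
The order of π is the least common multiple of its cycle lengths: lcm(5, 4) = 20.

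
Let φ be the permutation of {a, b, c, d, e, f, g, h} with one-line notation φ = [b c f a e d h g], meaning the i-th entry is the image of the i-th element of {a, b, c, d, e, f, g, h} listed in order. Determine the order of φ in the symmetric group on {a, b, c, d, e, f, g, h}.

10

Writing φ as disjoint cycles, the cycle lengths are 5, 2, 1.
The order is lcm(5, 2) = 10.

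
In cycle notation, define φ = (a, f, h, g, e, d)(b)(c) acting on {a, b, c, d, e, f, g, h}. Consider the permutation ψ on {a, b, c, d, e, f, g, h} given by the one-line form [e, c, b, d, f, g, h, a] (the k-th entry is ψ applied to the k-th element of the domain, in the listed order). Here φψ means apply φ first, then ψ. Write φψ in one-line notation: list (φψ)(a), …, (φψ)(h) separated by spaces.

For each element, apply φ then ψ: a → f → g; b → b → c; c → c → b; d → a → e; e → d → d; f → h → a; g → e → f; h → g → h.
So φψ in one-line form is g c b e d a f h.

g c b e d a f h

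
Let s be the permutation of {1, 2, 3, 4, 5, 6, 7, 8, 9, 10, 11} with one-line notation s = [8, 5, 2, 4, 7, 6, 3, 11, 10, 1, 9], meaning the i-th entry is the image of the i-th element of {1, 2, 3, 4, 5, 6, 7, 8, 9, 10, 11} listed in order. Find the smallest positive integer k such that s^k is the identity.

20

Decomposing into disjoint cycles gives cycle lengths 5, 4, 1, 1.
The order of s is the least common multiple of its cycle lengths: lcm(5, 4) = 20.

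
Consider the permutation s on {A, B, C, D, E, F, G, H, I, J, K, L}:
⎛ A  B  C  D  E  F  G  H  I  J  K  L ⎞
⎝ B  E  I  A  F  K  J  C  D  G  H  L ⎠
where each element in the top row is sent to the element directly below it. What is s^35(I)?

Tracing I → D → … returns to I after 9 steps, so I lies in a 9-cycle (A, B, E, F, K, H, C, I, D).
Powers repeat with period 9 on this cycle, and 35 mod 9 = 8, so s^35(I) = s^8(I).
Advancing 8 steps from I: I → D → A → B → E → F → K → H → C.

C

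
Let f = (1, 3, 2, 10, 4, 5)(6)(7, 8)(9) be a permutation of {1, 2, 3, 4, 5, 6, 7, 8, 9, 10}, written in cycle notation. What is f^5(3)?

1

3 lies in the 6-cycle (1, 3, 2, 10, 4, 5).
Stepping 5 places around the cycle: 3 → 2 → 10 → 4 → 5 → 1.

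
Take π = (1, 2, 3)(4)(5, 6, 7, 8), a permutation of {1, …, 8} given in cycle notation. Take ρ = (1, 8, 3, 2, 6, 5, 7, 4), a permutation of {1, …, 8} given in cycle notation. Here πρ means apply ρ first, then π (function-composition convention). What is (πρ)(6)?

First apply ρ: ρ(6) = 5, then π(5) = 6. Thus (πρ)(6) = 6.

6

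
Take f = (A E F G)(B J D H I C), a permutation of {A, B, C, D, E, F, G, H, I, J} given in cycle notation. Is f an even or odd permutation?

The cycle lengths are 6, 4.
A cycle of length ℓ contributes ℓ−1 transpositions, so f is a product of 5 + 3 = 8 transpositions — even.

even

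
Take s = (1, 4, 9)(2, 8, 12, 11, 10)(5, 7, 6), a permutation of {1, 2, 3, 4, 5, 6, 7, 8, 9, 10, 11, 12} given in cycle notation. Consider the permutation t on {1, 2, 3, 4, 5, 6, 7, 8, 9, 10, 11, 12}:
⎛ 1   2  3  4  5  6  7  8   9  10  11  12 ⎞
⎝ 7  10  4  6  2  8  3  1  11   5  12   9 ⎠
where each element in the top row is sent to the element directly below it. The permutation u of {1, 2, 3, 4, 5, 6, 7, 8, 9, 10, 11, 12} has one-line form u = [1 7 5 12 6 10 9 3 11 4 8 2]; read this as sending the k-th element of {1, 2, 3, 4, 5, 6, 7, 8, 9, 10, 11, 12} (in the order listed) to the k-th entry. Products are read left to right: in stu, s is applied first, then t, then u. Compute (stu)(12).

2

Apply the permutations in order: s(12) = 11, then t(11) = 12, then u(12) = 2. So (stu)(12) = 2.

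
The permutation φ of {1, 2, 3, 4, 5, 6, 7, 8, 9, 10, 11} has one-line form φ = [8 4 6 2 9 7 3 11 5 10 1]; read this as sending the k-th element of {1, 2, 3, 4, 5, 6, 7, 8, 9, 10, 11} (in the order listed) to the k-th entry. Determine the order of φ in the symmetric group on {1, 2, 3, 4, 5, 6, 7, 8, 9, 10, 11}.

Decomposing into disjoint cycles gives cycle lengths 3, 3, 2, 2, 1.
Since disjoint cycles commute, ord(φ) = lcm(3, 3, 2, 2) = 6.

6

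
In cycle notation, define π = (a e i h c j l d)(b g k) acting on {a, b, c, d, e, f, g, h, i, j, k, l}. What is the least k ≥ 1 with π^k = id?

The cycle type of π is (8, 3, 1).
The order is lcm(8, 3) = 24.

24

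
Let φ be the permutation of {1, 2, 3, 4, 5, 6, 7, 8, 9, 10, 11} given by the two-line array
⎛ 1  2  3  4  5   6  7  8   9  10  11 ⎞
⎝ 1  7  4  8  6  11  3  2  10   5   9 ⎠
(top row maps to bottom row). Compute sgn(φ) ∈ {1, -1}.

In disjoint-cycle form the cycle lengths are 5, 5, 1.
A cycle of length ℓ contributes ℓ−1 transpositions, so φ is a product of 4 + 4 = 8 transpositions — even.

1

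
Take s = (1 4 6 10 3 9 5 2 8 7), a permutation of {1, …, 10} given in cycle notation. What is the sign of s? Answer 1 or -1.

The cycle lengths are 10.
A cycle is odd iff its length is even; s has 1 even-length cycle, so sgn(s) = (−1)^1 and s is odd.

-1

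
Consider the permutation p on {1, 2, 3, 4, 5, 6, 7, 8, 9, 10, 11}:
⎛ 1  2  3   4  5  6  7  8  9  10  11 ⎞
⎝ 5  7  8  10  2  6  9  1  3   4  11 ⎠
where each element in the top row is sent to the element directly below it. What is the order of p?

The disjoint-cycle form of p has cycle lengths 7, 2, 1, 1.
The order of p is the least common multiple of its cycle lengths: lcm(7, 2) = 14.

14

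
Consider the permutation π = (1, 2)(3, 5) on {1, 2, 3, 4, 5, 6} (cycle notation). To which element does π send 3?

3 appears in (3, 5); the next entry (wrapping around) is 5.

5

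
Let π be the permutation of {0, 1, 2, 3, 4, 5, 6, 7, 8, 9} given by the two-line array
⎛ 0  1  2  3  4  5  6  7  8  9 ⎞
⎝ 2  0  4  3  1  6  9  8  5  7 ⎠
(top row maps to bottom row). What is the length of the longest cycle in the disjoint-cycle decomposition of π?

5

Decomposing into disjoint cycles gives (0 2 4 1)(5 6 9 7 8); the longest has length 5.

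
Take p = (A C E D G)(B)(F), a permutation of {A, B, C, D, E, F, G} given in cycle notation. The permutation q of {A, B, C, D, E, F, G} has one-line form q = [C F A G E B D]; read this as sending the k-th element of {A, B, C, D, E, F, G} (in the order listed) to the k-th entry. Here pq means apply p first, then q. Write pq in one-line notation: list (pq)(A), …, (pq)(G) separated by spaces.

(pq)(x) = q(p(x)). Computing each image: q(p(A)) = q(C) = A, q(p(B)) = q(B) = F, q(p(C)) = q(E) = E, q(p(D)) = q(G) = D, q(p(E)) = q(D) = G, q(p(F)) = q(F) = B, q(p(G)) = q(A) = C.
Hence pq = [A F E D G B C].

A F E D G B C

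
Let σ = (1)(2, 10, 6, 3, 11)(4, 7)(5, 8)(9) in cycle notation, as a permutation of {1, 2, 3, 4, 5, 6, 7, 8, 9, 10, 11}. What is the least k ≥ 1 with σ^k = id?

The disjoint cycles have lengths 5, 2, 2, 1, 1.
The order of σ is the least common multiple of its cycle lengths: lcm(5, 2, 2) = 10.

10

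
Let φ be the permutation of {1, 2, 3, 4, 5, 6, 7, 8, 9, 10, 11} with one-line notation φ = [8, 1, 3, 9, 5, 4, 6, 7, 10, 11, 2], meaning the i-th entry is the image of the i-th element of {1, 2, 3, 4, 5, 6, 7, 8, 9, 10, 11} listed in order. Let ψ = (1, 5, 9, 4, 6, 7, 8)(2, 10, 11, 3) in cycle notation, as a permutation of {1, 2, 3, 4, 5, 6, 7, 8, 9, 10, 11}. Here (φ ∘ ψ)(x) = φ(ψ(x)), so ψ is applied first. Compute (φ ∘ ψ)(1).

5

ψ(1) = 5, then φ(5) = 5; composing gives (φ ∘ ψ)(1) = 5.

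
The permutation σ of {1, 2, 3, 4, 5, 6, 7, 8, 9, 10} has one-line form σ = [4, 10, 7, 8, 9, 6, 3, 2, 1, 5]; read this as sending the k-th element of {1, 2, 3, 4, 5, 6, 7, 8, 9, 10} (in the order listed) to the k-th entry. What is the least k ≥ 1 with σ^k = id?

Decomposing into disjoint cycles gives cycle lengths 7, 2, 1.
The order of σ is the least common multiple of its cycle lengths: lcm(7, 2) = 14.

14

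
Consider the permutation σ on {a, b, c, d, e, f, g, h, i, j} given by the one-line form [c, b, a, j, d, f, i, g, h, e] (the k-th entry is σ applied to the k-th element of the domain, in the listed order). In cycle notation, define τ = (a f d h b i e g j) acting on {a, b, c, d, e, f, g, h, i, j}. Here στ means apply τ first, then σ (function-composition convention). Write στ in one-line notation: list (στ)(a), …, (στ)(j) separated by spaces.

f h a g i j e b d c

For each element, apply τ then σ: a → f → f; b → i → h; c → c → a; d → h → g; e → g → i; f → d → j; g → j → e; h → b → b; i → e → d; j → a → c.
So στ in one-line form is f h a g i j e b d c.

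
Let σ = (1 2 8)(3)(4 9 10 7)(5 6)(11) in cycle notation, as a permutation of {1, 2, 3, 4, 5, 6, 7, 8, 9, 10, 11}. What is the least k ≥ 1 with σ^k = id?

12

The cycle type of σ is (4, 3, 2, 1, 1).
The order of σ is the least common multiple of its cycle lengths: lcm(4, 3, 2) = 12.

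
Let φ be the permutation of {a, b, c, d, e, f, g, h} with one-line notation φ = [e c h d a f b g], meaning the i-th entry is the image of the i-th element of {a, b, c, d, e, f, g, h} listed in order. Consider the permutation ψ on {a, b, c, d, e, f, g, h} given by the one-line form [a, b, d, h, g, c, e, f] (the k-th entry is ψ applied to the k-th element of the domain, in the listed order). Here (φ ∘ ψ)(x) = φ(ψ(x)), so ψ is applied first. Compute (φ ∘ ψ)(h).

f

First apply ψ: ψ(h) = f, then φ(f) = f. Thus (φ ∘ ψ)(h) = f.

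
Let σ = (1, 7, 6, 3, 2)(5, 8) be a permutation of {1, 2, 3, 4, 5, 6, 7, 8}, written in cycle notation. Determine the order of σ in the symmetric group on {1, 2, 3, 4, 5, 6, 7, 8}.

The cycle type of σ is (5, 2, 1).
The order of σ is the least common multiple of its cycle lengths: lcm(5, 2) = 10.

10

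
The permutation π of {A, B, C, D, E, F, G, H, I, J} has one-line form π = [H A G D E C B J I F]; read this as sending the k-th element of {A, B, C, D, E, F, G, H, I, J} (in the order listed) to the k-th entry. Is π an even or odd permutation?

In disjoint-cycle form the cycle lengths are 7, 1, 1, 1.
A cycle is odd iff its length is even; π has 0 even-length cycles, so sgn(π) = (−1)^0 and π is even.

even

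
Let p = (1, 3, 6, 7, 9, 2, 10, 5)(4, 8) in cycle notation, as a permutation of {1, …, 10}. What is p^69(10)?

7

10 lies in the 8-cycle (1, 3, 6, 7, 9, 2, 10, 5).
On an 8-cycle, p^8 is the identity, so p^69 = p^5 there (69 ≡ 5 mod 8).
Stepping 5 places around the cycle: 10 → 5 → 1 → 3 → 6 → 7.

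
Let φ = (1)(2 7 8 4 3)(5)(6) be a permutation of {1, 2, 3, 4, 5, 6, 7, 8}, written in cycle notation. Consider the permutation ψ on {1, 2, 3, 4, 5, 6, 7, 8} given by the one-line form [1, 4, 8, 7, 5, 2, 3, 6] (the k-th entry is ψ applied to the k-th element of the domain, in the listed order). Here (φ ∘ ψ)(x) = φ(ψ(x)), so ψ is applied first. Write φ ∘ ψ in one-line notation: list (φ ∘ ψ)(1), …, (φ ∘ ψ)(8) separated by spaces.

1 3 4 8 5 7 2 6

(φ ∘ ψ)(x) = φ(ψ(x)). Computing each image: φ(ψ(1)) = φ(1) = 1, φ(ψ(2)) = φ(4) = 3, φ(ψ(3)) = φ(8) = 4, φ(ψ(4)) = φ(7) = 8, φ(ψ(5)) = φ(5) = 5, φ(ψ(6)) = φ(2) = 7, φ(ψ(7)) = φ(3) = 2, φ(ψ(8)) = φ(6) = 6.
Hence φ ∘ ψ = [1 3 4 8 5 7 2 6].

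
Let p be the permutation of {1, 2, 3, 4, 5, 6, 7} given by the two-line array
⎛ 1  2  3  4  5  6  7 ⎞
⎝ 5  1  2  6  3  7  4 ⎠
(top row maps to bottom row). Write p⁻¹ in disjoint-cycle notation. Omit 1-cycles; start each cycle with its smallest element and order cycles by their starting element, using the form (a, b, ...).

First write p in disjoint cycles: (1, 5, 3, 2)(4, 6, 7).
Reversing each cycle (and rotating so the smallest element leads) gives p⁻¹ = (1, 2, 3, 5)(4, 7, 6).

(1, 2, 3, 5)(4, 7, 6)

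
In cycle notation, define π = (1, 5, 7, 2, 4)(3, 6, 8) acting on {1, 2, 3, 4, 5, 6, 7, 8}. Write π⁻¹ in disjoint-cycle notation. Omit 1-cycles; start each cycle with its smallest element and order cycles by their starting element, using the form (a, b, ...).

If π sends a → b within a cycle, π⁻¹ sends b → a; equivalently, reverse each cycle.
After reversing and putting each cycle's least element first, π⁻¹ = (1, 4, 2, 7, 5)(3, 8, 6).

(1, 4, 2, 7, 5)(3, 8, 6)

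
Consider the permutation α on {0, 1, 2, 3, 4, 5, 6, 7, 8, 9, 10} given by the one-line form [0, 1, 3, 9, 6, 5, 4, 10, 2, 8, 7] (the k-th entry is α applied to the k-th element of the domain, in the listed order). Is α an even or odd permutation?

odd

In disjoint-cycle form the cycle lengths are 4, 2, 2, 1, 1, 1.
A cycle of length ℓ contributes ℓ−1 transpositions, so α is a product of 3 + 1 + 1 = 5 transpositions — odd.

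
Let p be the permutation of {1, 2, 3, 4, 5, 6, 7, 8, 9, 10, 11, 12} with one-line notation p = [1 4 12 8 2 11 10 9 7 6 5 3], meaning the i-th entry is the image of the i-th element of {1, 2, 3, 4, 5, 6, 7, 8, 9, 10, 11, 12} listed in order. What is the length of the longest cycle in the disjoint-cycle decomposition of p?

9

Decomposing into disjoint cycles gives (2, 4, 8, 9, 7, 10, 6, 11, 5)(3, 12); the longest has length 9.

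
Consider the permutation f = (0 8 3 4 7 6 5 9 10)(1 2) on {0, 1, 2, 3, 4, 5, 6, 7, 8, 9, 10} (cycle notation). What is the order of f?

18

The cycle type of f is (9, 2).
Since disjoint cycles commute, ord(f) = lcm(9, 2) = 18.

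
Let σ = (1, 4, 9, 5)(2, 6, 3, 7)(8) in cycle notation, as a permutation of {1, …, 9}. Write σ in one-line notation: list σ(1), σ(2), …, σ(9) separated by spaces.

4 6 7 9 1 3 2 8 5

Each element maps to the next entry in its cycle (wrapping to the front): 1→4, 2→6, 3→7, 4→9, 5→1, 6→3, 7→2, 8→8, 9→5.
So the one-line form is 4 6 7 9 1 3 2 8 5.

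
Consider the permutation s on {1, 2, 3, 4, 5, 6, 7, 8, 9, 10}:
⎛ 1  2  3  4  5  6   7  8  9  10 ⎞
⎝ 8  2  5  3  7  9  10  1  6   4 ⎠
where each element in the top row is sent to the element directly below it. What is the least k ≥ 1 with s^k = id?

10

Decomposing into disjoint cycles gives cycle lengths 5, 2, 2, 1.
The order of s is the least common multiple of its cycle lengths: lcm(5, 2, 2) = 10.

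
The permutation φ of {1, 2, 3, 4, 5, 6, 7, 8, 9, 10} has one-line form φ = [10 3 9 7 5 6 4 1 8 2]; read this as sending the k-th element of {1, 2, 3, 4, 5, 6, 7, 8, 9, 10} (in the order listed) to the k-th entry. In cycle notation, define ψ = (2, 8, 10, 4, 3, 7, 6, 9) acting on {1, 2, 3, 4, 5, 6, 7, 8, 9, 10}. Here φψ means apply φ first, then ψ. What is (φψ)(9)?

(φψ)(9) = ψ(φ(9)). φ(9) = 8, then ψ(8) = 10. So (φψ)(9) = 10.

10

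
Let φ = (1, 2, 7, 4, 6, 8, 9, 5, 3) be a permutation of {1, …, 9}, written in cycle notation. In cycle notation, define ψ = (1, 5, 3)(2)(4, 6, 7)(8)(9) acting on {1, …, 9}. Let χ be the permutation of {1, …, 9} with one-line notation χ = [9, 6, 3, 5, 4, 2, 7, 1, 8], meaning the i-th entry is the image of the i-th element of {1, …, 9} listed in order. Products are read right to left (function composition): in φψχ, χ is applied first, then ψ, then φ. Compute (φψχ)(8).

3

Chase 8: χ(8) = 1; ψ(1) = 5; φ(5) = 3. Hence (φψχ)(8) = 3.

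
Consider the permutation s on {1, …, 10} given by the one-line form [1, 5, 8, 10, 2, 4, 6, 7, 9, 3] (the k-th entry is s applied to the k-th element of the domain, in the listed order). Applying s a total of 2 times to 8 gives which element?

Tracing 8 → 7 → … returns to 8 after 6 steps, so 8 lies in a 6-cycle (3 8 7 6 4 10).
Advancing 2 steps from 8: 8 → 7 → 6.

6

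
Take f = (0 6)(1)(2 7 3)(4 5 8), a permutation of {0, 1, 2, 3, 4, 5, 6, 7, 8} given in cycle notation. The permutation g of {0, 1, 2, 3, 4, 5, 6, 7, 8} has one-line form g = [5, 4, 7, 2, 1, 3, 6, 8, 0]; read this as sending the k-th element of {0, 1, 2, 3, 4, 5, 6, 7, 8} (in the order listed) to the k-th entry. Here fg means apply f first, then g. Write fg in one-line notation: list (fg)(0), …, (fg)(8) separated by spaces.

Chase each element through f then g: 0 → 6 → 6; 1 → 1 → 4; 2 → 7 → 8; 3 → 2 → 7; 4 → 5 → 3; 5 → 8 → 0; 6 → 0 → 5; 7 → 3 → 2; 8 → 4 → 1.
Collecting the images, fg = [6 4 8 7 3 0 5 2 1].

6 4 8 7 3 0 5 2 1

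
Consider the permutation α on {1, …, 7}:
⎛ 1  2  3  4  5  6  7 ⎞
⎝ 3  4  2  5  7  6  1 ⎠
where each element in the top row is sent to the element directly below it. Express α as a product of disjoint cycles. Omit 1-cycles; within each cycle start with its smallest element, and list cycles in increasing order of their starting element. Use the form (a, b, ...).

From 1: 1 → 3 → 2 → 4 → 5 → 7 → 1, closing the cycle (1, 3, 2, 4, 5, 7).
Repeating from the next unused element and collecting all non-trivial cycles gives (1, 3, 2, 4, 5, 7).

(1, 3, 2, 4, 5, 7)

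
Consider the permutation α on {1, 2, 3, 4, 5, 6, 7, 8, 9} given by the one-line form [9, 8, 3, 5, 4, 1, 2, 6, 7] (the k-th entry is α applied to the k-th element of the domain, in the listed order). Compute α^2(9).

2

Tracing 9 → 7 → … returns to 9 after 6 steps, so 9 lies in a 6-cycle (1, 9, 7, 2, 8, 6).
Stepping 2 places around the cycle: 9 → 7 → 2.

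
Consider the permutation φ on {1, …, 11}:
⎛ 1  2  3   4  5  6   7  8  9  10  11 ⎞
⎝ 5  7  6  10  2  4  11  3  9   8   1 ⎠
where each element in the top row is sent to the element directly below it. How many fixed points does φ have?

1

The fixed points (elements with φ(x) = x) are {9}, so there is 1.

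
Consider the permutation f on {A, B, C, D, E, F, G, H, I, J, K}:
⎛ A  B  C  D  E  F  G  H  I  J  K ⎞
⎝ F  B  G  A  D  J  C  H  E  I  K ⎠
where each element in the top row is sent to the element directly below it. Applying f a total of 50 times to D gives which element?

Tracing D → A → … returns to D after 6 steps, so D lies in a 6-cycle (A F J I E D).
Since the cycle has length 6, f^50 acts on it the same as f^2 (50 mod 6 = 2).
Advancing 2 steps from D: D → A → F.

F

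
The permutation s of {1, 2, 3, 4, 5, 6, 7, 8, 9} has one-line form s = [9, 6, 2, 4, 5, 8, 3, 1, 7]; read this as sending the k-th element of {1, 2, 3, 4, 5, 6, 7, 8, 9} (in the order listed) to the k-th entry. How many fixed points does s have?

2

The fixed points (elements with s(x) = x) are {4, 5}, so there are 2.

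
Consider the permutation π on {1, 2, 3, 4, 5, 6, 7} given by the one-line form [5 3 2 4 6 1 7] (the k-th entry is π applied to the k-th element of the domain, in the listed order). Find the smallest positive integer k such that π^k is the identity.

The disjoint-cycle form of π has cycle lengths 3, 2, 1, 1.
The order is lcm(3, 2) = 6.

6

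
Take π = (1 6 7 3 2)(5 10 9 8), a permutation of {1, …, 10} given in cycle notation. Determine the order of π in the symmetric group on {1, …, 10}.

The cycle type of π is (5, 4, 1).
Since disjoint cycles commute, ord(π) = lcm(5, 4) = 20.

20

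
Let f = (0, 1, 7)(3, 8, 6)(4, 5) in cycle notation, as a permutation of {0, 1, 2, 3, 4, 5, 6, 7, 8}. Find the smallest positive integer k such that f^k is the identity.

6

The disjoint cycles have lengths 3, 3, 2, 1.
The order is lcm(3, 3, 2) = 6.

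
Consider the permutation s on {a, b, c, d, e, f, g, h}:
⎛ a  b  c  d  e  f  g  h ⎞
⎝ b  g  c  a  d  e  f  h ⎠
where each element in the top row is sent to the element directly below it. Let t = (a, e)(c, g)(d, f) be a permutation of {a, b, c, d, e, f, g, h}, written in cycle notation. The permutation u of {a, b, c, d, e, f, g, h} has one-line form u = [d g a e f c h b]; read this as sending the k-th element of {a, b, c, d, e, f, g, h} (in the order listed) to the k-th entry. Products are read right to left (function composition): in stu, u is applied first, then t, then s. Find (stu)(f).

Apply the permutations in order: u(f) = c, then t(c) = g, then s(g) = f. So (stu)(f) = f.

f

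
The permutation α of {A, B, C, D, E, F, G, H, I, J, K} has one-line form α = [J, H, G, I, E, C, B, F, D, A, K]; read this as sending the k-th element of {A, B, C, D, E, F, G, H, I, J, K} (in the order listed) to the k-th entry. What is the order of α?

10

The disjoint-cycle form of α has cycle lengths 5, 2, 2, 1, 1.
Since disjoint cycles commute, ord(α) = lcm(5, 2, 2) = 10.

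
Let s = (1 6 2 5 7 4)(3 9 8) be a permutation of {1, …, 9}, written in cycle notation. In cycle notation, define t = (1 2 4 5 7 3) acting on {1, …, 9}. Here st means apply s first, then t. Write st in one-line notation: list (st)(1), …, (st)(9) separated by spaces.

6 7 9 2 3 4 5 1 8

Chase each element through s then t: 1 → 6 → 6; 2 → 5 → 7; 3 → 9 → 9; 4 → 1 → 2; 5 → 7 → 3; 6 → 2 → 4; 7 → 4 → 5; 8 → 3 → 1; 9 → 8 → 8.
Collecting the images, st = [6 7 9 2 3 4 5 1 8].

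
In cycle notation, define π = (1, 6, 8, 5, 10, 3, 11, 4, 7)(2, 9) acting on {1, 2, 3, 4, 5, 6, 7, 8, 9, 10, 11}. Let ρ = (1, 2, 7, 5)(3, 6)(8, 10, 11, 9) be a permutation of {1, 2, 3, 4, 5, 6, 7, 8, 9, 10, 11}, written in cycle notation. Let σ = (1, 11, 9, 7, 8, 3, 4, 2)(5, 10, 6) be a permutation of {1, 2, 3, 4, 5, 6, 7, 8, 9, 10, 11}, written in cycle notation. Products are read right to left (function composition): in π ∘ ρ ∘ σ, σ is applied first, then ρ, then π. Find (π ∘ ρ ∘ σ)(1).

(π ∘ ρ ∘ σ)(1) = π(ρ(σ(1))). σ(1) = 11, then ρ(11) = 9, then π(9) = 2, so the result is 2.

2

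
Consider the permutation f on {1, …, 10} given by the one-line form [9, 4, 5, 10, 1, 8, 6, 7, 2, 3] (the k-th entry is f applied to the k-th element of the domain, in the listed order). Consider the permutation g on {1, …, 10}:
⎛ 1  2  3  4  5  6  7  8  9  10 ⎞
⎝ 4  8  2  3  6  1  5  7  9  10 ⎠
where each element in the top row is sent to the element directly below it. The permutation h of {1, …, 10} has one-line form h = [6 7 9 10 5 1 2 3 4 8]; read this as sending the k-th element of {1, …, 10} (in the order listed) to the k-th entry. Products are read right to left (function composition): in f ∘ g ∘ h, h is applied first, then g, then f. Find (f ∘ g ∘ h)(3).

2

(f ∘ g ∘ h)(3) = f(g(h(3))). h(3) = 9, then g(9) = 9, then f(9) = 2, so the result is 2.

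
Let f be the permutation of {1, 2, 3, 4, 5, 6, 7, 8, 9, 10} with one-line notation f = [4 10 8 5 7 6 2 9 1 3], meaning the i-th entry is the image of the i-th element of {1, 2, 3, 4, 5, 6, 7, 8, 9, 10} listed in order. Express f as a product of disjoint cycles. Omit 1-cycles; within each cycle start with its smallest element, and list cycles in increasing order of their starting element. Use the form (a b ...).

From 1: 1 → 4 → 5 → 7 → 2 → 10 → 3 → 8 → 9 → 1, closing the cycle (1 4 5 7 2 10 3 8 9).
Repeating from the next unused element and collecting all non-trivial cycles gives (1 4 5 7 2 10 3 8 9).

(1 4 5 7 2 10 3 8 9)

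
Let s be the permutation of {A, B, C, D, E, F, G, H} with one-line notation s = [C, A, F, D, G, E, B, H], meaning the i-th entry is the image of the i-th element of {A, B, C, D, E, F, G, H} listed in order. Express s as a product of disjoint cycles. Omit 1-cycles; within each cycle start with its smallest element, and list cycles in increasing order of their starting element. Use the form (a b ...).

(A C F E G B)

Start at A and follow images: A → C → F → E → G → B → A, giving the cycle (A C F E G B).
Repeating from the next unused element and collecting all non-trivial cycles gives (A C F E G B).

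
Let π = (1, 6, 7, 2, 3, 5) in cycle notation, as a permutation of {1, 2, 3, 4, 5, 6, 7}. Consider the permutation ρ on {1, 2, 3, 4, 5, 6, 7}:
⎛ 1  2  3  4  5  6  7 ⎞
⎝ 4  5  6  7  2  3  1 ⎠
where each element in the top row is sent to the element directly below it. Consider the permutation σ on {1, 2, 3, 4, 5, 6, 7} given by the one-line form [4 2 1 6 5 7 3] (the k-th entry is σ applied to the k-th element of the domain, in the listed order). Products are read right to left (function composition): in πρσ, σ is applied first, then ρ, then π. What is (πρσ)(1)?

2

Chase 1: σ(1) = 4; ρ(4) = 7; π(7) = 2. Hence (πρσ)(1) = 2.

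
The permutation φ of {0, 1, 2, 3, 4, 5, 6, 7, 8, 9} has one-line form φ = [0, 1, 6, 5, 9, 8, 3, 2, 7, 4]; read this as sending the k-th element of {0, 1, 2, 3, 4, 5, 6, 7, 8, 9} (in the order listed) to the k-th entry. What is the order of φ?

6

Writing φ as disjoint cycles, the cycle lengths are 6, 2, 1, 1.
The order of φ is the least common multiple of its cycle lengths: lcm(6, 2) = 6.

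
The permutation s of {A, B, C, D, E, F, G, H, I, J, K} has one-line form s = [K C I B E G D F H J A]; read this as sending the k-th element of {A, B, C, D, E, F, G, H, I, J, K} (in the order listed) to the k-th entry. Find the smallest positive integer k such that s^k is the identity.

14

Writing s as disjoint cycles, the cycle lengths are 7, 2, 1, 1.
Since disjoint cycles commute, ord(s) = lcm(7, 2) = 14.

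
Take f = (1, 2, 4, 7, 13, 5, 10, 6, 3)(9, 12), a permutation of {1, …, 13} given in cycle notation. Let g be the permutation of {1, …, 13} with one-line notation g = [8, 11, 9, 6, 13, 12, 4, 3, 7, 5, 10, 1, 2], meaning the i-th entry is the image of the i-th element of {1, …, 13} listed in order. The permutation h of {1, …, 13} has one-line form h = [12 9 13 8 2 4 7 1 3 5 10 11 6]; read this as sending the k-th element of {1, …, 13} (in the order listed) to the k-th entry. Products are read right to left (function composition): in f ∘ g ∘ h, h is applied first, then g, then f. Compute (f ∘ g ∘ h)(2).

Apply the permutations in order: h(2) = 9, then g(9) = 7, then f(7) = 13. So (f ∘ g ∘ h)(2) = 13.

13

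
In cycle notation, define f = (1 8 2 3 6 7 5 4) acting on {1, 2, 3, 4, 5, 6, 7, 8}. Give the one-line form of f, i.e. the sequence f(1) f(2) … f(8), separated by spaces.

8 3 6 1 4 7 5 2

Reading each image from the cycles: 1→8, 2→3, 3→6, 4→1, 5→4, 6→7, 7→5, 8→2.
So the one-line form is 8 3 6 1 4 7 5 2.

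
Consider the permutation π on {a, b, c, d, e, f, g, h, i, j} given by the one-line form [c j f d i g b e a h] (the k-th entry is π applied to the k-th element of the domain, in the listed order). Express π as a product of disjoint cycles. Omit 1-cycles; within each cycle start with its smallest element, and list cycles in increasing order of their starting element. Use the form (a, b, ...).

From a: a → c → f → g → b → j → h → e → i → a, closing the cycle (a, c, f, g, b, j, h, e, i).
Continuing from each remaining unvisited element yields (a, c, f, g, b, j, h, e, i).

(a, c, f, g, b, j, h, e, i)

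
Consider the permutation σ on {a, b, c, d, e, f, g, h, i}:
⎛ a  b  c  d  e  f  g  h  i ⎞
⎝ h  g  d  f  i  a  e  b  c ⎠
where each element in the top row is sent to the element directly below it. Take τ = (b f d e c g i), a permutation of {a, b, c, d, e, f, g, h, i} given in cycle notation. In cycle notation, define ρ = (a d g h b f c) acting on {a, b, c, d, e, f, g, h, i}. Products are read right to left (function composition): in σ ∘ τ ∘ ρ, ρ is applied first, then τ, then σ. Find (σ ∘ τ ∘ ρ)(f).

e

Apply the permutations in order: ρ(f) = c, then τ(c) = g, then σ(g) = e. So (σ ∘ τ ∘ ρ)(f) = e.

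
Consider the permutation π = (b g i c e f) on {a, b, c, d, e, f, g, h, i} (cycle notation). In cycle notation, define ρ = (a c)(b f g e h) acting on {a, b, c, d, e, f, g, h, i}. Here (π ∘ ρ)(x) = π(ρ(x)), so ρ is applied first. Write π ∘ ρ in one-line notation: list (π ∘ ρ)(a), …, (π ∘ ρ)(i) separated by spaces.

e b a d h i f g c

For each element, apply ρ then π: a → c → e; b → f → b; c → a → a; d → d → d; e → h → h; f → g → i; g → e → f; h → b → g; i → i → c.
So π ∘ ρ in one-line form is e b a d h i f g c.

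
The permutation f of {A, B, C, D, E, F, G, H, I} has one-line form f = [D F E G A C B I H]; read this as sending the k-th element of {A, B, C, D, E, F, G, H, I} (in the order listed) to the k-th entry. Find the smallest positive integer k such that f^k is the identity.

14

Decomposing into disjoint cycles gives cycle lengths 7, 2.
The order of f is the least common multiple of its cycle lengths: lcm(7, 2) = 14.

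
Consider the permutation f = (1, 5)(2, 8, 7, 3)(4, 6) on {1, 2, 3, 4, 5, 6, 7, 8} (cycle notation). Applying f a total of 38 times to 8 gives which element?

8 lies in the 4-cycle (2, 8, 7, 3).
Since the cycle has length 4, f^38 acts on it the same as f^2 (38 mod 4 = 2).
Stepping 2 places around the cycle: 8 → 7 → 3.

3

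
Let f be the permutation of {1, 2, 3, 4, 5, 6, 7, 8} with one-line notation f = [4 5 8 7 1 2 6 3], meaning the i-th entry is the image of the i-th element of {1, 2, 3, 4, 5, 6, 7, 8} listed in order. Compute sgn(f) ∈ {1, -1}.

In disjoint-cycle form the cycle lengths are 6, 2.
A cycle of length ℓ contributes ℓ−1 transpositions, so f is a product of 5 + 1 = 6 transpositions — even.

1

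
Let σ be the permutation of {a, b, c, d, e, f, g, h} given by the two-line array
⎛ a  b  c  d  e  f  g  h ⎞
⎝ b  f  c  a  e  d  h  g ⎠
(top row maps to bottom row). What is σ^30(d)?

b

Tracing d → a → … returns to d after 4 steps, so d lies in a 4-cycle (a b f d).
Powers repeat with period 4 on this cycle, and 30 mod 4 = 2, so σ^30(d) = σ^2(d).
Stepping 2 places around the cycle: d → a → b.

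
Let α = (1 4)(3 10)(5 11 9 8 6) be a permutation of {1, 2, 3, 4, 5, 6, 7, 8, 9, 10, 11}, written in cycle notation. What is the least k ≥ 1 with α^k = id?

The cycle type of α is (5, 2, 2, 1, 1).
The order is lcm(5, 2, 2) = 10.

10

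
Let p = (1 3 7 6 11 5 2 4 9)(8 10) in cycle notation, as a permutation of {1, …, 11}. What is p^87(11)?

3

11 lies in the 9-cycle (1 3 7 6 11 5 2 4 9).
Powers repeat with period 9 on this cycle, and 87 mod 9 = 6, so p^87(11) = p^6(11).
Stepping 6 places around the cycle: 11 → 5 → 2 → 4 → 9 → 1 → 3.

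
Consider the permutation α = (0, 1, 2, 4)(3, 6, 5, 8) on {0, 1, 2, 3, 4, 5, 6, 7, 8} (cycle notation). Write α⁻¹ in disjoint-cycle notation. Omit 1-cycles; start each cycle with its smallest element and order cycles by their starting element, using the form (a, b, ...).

(0, 4, 2, 1)(3, 8, 5, 6)

If α sends a → b within a cycle, α⁻¹ sends b → a; equivalently, reverse each cycle.
Reversing each cycle of α and rotating so the smallest element leads gives (0, 4, 2, 1)(3, 8, 5, 6).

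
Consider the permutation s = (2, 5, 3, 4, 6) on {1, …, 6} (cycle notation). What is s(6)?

6 appears in (2, 5, 3, 4, 6); the next entry (wrapping around) is 2.

2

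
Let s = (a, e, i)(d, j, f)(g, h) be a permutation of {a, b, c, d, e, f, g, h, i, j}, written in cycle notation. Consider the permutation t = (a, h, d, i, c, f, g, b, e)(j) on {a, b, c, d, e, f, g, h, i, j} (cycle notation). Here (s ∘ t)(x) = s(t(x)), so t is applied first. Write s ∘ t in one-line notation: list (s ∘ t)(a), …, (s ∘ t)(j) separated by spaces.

g i d a e h b j c f

(s ∘ t)(x) = s(t(x)). Computing each image: s(t(a)) = s(h) = g, s(t(b)) = s(e) = i, s(t(c)) = s(f) = d, s(t(d)) = s(i) = a, s(t(e)) = s(a) = e, s(t(f)) = s(g) = h, s(t(g)) = s(b) = b, s(t(h)) = s(d) = j, s(t(i)) = s(c) = c, s(t(j)) = s(j) = f.
Hence s ∘ t = [g i d a e h b j c f].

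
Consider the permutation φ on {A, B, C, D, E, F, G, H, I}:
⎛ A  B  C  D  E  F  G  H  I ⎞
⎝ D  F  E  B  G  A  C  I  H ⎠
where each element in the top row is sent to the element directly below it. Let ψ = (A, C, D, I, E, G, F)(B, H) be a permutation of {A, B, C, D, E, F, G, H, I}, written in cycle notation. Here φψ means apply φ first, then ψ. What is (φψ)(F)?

First apply φ: φ(F) = A, then ψ(A) = C. Thus (φψ)(F) = C.

C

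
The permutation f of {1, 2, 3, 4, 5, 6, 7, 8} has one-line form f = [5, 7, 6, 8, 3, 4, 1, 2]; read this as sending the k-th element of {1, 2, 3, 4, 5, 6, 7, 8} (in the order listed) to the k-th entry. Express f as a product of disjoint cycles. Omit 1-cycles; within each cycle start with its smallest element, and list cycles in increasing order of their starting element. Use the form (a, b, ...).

(1, 5, 3, 6, 4, 8, 2, 7)

Iterating f from 1 gives 1 → 5 → 3 → 6 → 4 → 8 → 2 → 7 → 1; that is the 8-cycle (1, 5, 3, 6, 4, 8, 2, 7).
Continuing from each remaining unvisited element yields (1, 5, 3, 6, 4, 8, 2, 7).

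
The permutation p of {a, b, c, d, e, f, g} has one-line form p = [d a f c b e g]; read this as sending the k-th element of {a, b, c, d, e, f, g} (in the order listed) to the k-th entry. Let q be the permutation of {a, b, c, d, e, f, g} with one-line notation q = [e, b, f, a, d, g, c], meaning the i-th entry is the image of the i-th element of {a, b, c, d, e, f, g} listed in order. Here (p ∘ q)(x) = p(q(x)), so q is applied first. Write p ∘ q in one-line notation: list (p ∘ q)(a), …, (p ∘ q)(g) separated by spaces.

b a e d c g f

Chase each element through q then p: a → e → b; b → b → a; c → f → e; d → a → d; e → d → c; f → g → g; g → c → f.
So p ∘ q in one-line form is b a e d c g f.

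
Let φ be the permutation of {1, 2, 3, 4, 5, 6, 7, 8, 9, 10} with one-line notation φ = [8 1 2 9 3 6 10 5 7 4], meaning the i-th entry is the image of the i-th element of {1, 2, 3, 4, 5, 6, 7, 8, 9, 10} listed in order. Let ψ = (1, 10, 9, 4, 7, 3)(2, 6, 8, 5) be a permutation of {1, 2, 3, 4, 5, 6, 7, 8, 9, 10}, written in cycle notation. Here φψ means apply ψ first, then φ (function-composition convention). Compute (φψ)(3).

ψ(3) = 1, then φ(1) = 8; composing gives (φψ)(3) = 8.

8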